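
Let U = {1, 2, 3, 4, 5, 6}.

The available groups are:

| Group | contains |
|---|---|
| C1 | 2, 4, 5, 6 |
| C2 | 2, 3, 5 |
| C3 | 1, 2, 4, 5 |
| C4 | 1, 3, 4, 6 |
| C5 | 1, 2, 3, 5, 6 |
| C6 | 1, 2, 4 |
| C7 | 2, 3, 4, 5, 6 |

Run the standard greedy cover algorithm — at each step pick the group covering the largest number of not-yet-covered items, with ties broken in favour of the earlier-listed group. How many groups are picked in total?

Greedy: pick C5 (covers 5 new) → pick C1 (covers 1 new). Total picks: 2.

2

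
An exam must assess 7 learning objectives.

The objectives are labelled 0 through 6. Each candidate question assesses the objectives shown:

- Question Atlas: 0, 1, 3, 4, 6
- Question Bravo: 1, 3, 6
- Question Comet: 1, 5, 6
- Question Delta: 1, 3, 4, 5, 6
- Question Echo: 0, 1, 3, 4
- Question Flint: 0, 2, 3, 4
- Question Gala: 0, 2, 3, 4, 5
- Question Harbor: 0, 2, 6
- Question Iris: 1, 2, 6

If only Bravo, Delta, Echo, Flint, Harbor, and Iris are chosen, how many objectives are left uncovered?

0

Union of Bravo, Delta, Echo, Flint, Harbor, Iris = {0, 1, 2, 3, 4, 5, 6} — that's every objective, so 0 are uncovered.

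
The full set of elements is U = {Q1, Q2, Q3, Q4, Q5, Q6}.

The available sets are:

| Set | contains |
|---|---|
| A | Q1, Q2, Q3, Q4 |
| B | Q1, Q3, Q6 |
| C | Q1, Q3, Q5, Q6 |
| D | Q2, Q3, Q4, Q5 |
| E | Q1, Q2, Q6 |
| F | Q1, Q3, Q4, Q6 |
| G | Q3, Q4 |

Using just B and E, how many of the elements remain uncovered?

Union of B, E = {Q1, Q2, Q3, Q6}.
Not covered: Q4, Q5 — 2 elements.

2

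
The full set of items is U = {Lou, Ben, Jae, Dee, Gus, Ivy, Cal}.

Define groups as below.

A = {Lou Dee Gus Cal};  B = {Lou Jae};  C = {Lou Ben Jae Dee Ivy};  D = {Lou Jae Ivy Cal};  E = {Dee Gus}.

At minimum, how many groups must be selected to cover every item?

A and C together: A ∪ C = {Lou, Ben, Jae, Dee, Gus, Ivy, Cal} — every item is covered.
No single group has all 7 items (the largest, C, has 5), so 2 is optimal.

2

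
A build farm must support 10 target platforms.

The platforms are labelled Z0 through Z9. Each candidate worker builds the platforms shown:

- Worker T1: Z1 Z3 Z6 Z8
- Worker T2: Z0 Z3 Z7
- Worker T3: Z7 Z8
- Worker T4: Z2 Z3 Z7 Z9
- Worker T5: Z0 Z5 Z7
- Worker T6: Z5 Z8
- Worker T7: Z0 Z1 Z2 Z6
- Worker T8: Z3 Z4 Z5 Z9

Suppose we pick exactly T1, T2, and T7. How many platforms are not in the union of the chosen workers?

3

Union of T1, T2, T7 = {Z0, Z1, Z2, Z3, Z6, Z7, Z8}.
Not covered: Z4, Z5, Z9 — 3 platforms.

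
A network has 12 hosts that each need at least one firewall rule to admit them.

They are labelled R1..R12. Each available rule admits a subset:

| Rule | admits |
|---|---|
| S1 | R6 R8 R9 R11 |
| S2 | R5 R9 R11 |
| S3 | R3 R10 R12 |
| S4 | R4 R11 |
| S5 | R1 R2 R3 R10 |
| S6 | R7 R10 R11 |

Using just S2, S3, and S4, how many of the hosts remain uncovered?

Union of S2, S3, S4 = {R3, R4, R5, R9, R10, R11, R12}.
Not covered: R1, R2, R6, R7, R8 — 5 hosts.

5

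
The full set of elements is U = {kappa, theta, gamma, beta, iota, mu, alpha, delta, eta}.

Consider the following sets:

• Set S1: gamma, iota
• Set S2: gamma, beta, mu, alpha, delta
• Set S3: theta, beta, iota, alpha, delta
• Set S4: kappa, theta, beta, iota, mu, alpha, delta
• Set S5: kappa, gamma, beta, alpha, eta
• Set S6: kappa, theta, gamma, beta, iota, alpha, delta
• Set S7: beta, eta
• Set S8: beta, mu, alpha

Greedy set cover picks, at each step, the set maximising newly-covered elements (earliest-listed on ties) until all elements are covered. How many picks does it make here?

2

Greedy: pick S4 (covers 7 new) → pick S5 (covers 2 new). Total picks: 2.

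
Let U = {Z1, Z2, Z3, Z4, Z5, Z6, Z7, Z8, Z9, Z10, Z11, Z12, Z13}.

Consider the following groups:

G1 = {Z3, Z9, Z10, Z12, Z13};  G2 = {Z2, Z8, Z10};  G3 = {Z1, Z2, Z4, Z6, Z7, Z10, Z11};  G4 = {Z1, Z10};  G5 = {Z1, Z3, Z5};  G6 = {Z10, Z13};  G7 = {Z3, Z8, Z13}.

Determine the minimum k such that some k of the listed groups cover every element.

G1 and G2 and G3 and G5 together: G1 ∪ G2 ∪ G3 ∪ G5 = {Z1, Z2, Z3, Z4, Z5, Z6, Z7, Z8, Z9, Z10, Z11, Z12, Z13} — every element is covered.
No 3 of the 7 groups cover everything (all 35 combinations miss at least one element), so 4 is optimal.

4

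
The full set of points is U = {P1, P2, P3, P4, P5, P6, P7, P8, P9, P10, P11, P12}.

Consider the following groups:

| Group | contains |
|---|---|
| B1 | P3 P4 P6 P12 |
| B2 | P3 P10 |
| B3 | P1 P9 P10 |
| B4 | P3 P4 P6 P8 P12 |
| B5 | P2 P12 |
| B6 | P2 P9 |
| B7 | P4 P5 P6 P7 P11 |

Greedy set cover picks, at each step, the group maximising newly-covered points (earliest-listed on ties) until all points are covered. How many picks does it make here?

4

Greedy: pick B4 (covers 5 new) → pick B3 (covers 3 new) → pick B7 (covers 3 new) → pick B5 (covers 1 new). Total picks: 4.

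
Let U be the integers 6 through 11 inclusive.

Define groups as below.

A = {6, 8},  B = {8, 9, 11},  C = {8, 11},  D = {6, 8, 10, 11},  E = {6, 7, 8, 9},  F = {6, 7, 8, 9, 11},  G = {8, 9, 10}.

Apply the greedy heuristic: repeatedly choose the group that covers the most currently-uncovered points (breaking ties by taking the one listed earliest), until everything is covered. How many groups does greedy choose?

2

Greedy: pick F (covers 5 new) → pick D (covers 1 new). Total picks: 2.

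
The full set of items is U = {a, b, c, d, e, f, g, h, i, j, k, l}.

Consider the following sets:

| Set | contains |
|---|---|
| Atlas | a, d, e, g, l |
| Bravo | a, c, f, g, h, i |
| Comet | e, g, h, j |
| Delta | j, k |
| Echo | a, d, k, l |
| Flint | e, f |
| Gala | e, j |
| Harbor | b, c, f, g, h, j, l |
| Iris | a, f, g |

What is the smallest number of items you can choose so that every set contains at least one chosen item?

3

T = {e, g, k} meets every set (each contains at least one member of T), and |T| = 3.
No choice of 2 items meets every set, so 3 is the minimum.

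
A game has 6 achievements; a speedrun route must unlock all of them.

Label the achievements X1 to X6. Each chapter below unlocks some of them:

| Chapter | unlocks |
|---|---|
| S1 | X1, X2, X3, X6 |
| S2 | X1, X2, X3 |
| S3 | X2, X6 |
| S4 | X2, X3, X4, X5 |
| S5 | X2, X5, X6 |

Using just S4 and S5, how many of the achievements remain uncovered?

1

Union of S4, S5 = {X2, X3, X4, X5, X6}.
Not covered: X1 — 1 achievement.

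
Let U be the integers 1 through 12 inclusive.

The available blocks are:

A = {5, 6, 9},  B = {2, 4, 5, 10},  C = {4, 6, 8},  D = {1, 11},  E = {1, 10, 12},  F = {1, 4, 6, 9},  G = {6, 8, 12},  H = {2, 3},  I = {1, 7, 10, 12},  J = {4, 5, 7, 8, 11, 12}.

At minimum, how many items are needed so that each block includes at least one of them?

The 4 items {1, 2, 8, 9} hit every block.
No choice of 3 items meets every block, so 4 is the minimum.

4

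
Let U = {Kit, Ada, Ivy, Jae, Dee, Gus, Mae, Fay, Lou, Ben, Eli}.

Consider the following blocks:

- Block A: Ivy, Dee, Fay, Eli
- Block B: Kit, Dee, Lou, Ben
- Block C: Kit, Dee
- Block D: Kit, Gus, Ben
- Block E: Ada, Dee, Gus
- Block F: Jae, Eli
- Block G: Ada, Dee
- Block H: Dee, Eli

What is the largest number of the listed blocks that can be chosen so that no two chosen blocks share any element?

3

D, F, G are pairwise disjoint (D={Kit,Gus,Ben}; F={Jae,Eli}; G={Ada,Dee}).
Every remaining block overlaps one of these, and no 4 of the listed blocks are pairwise disjoint, so 3 is the maximum.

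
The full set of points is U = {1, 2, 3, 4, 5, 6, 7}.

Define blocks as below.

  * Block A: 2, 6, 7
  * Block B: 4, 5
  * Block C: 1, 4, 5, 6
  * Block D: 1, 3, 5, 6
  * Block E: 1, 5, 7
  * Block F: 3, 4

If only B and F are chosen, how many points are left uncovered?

4

Union of B, F = {3, 4, 5}.
Not covered: 1, 2, 6, 7 — 4 points.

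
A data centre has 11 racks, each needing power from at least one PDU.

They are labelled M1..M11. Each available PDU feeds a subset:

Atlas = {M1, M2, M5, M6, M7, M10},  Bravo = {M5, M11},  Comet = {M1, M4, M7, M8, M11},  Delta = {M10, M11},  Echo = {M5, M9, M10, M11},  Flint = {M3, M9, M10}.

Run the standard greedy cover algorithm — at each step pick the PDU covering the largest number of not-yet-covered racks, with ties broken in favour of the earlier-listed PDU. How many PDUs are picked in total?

3

Greedy: pick Atlas (covers 6 new) → pick Comet (covers 3 new) → pick Flint (covers 2 new). Total picks: 3.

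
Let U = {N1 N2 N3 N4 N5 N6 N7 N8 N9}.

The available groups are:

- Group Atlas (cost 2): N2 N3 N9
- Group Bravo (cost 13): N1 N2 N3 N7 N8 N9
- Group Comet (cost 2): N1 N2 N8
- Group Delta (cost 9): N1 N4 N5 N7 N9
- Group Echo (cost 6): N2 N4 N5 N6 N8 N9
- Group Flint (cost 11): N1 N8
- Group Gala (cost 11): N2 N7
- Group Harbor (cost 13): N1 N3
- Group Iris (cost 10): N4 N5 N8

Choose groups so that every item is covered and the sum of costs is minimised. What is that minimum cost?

17

Atlas, Delta, Echo together cover every item (Atlas ∪ Delta ∪ Echo = {N1, N2, N3, N4, N5, N6, N7, N8, N9}); total cost 2 + 9 + 6 = 17.
The greedy pick Atlas, Comet, Echo, Delta costs 19; no covering selection beats 17.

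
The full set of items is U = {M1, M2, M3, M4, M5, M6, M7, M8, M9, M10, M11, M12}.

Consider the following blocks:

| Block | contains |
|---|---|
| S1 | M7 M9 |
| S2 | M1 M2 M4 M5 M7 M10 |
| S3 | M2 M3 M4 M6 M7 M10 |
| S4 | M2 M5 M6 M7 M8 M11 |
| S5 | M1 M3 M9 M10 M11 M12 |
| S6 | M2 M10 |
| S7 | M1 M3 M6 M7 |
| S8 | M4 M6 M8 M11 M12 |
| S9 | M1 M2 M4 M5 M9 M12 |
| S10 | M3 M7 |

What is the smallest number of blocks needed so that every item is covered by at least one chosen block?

Take {S3, S4, S9}. Their union is {M1, M2, M3, M4, M5, M6, M7, M8, M9, M10, M11, M12}, which is all 12 items.
No 2 of the 10 blocks cover everything (all 45 combinations miss at least one item), so 3 is optimal.

3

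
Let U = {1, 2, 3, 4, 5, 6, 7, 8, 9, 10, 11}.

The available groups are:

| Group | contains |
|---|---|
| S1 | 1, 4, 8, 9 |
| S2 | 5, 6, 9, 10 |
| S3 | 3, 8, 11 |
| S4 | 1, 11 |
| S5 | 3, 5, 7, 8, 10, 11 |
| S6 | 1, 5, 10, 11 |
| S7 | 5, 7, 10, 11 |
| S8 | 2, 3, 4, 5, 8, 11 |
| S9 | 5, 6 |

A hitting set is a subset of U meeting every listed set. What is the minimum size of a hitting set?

3

H = {1, 5, 8} meets every group (each contains at least one member of H), and |H| = 3.
No choice of 2 elements meets every group, so 3 is the minimum.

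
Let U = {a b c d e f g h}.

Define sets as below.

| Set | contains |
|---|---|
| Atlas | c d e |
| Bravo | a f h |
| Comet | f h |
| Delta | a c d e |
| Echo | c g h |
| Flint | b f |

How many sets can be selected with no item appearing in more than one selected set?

2

Delta, Flint are pairwise disjoint (Delta={a,c,d,e}; Flint={b,f}).
Every remaining set overlaps one of these, and no 3 of the listed sets are pairwise disjoint, so 2 is the maximum.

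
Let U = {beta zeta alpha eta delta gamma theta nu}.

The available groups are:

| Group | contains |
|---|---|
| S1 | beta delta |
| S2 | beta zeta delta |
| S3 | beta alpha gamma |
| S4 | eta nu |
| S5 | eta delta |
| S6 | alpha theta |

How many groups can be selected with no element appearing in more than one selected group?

S1, S4, S6 are pairwise disjoint (S1={beta,delta}; S4={eta,nu}; S6={alpha,theta}).
Every remaining group overlaps one of these, and no 4 of the listed groups are pairwise disjoint, so 3 is the maximum.

3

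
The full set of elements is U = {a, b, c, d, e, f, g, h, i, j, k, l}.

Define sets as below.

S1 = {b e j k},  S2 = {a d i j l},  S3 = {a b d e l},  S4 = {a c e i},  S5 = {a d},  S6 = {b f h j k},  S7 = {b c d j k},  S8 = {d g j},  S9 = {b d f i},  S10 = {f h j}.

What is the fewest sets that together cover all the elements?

S2, S4, S6, and S8 cover everything between them: the union {a, b, c, d, e, f, g, h, i, j, k, l} is all of U.
Only S8 contains g, so S8 is forced; the remaining 9 elements need at least 3 more sets (each remaining set adds at most 4) — so at least 4 sets are needed, and 4 is optimal.

4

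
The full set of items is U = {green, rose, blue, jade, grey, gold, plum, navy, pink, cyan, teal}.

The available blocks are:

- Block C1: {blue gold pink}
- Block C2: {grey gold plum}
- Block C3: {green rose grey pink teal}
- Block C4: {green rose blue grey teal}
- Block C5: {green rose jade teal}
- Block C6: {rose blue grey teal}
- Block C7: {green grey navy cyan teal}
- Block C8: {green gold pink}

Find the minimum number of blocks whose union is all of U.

4

Take {C1, C2, C5, C7}. Their union is {green, rose, blue, jade, grey, gold, plum, navy, pink, cyan, teal}, which is all 11 items.
Only C5 contains jade, so C5 is forced; the remaining 7 items need at least 3 more blocks (each remaining block adds at most 3) — so at least 4 blocks are needed, and 4 is optimal.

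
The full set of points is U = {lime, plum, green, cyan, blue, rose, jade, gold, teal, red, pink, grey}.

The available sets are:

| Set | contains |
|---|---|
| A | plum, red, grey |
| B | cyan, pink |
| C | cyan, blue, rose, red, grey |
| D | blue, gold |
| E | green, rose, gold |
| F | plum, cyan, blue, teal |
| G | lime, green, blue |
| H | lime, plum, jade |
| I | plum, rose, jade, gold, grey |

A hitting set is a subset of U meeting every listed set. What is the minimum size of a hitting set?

The 4 points {plum, blue, gold, pink} hit every set.
No choice of 3 points meets every set, so 4 is the minimum.

4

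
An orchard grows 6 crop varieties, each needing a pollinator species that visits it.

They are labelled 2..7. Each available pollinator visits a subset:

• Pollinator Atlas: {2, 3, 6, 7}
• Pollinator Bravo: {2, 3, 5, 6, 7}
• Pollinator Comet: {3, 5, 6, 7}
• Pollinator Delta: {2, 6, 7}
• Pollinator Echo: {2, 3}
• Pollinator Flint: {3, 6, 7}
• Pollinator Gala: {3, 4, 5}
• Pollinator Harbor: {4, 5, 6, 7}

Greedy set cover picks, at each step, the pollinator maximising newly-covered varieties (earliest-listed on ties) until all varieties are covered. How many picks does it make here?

Greedy: pick Bravo (covers 5 new) → pick Gala (covers 1 new). Total picks: 2.

2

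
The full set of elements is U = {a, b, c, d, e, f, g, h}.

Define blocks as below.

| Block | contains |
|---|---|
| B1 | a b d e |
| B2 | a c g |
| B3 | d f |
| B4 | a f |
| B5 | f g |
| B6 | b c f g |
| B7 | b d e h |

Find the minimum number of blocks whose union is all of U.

Take {B2, B6, B7}. Their union is {a, b, c, d, e, f, g, h}, which is all 8 elements.
Only B7 contains h, so B7 is forced; the remaining 4 elements need at least 2 more blocks (each remaining block adds at most 3) — so at least 3 blocks are needed, and 3 is optimal.

3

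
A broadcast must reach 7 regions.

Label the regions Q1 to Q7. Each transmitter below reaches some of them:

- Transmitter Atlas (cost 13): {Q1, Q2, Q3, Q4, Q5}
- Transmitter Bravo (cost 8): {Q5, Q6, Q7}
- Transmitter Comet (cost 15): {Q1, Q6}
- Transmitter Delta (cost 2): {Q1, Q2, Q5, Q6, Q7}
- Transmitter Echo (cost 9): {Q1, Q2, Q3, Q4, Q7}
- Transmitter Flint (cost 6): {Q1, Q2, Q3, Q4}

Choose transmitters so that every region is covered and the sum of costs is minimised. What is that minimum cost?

8

Delta, Flint together cover every region (Delta ∪ Flint = {Q1, Q2, Q3, Q4, Q5, Q6, Q7}); total cost 2 + 6 = 8.
No covering selection has total cost below 8.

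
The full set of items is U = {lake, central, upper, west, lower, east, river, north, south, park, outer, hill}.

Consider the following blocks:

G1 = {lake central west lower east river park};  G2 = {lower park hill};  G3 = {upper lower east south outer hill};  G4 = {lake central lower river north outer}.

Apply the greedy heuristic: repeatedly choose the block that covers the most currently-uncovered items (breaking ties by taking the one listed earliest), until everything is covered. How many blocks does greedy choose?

3

Greedy: pick G1 (covers 7 new) → pick G3 (covers 4 new) → pick G4 (covers 1 new). Total picks: 3.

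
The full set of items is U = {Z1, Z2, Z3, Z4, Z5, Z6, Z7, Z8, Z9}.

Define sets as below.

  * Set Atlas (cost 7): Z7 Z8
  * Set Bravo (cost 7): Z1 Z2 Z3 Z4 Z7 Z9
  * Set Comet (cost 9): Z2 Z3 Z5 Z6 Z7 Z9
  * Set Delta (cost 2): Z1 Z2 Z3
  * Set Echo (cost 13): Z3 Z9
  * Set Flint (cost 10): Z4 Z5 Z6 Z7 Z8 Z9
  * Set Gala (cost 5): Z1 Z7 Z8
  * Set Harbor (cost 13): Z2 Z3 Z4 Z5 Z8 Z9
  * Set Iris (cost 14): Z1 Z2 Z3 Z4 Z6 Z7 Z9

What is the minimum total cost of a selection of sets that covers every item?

12

Delta, Flint together cover every item (Delta ∪ Flint = {Z1, Z2, Z3, Z4, Z5, Z6, Z7, Z8, Z9}); total cost 2 + 10 = 12.
No covering selection has total cost below 12.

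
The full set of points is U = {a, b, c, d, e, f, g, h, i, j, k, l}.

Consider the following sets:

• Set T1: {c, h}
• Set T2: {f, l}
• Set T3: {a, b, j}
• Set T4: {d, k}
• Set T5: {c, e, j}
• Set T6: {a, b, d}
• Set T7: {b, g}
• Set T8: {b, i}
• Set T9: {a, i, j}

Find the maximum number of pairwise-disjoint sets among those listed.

5

T1, T2, T4, T7, T9 are pairwise disjoint (T1={c,h}; T2={f,l}; T4={d,k}; T7={b,g}; T9={a,i,j}).
Every remaining set overlaps one of these, and no 6 of the listed sets are pairwise disjoint, so 5 is the maximum.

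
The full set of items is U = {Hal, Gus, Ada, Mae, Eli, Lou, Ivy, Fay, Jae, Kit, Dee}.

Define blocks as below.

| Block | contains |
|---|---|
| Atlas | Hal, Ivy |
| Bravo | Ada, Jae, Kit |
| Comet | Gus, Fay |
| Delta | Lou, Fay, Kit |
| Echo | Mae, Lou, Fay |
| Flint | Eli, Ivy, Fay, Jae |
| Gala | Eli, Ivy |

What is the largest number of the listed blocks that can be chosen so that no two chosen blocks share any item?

3

Atlas, Bravo, Comet are pairwise disjoint (Atlas={Hal,Ivy}; Bravo={Ada,Jae,Kit}; Comet={Gus,Fay}).
Every remaining block overlaps one of these, and no 4 of the listed blocks are pairwise disjoint, so 3 is the maximum.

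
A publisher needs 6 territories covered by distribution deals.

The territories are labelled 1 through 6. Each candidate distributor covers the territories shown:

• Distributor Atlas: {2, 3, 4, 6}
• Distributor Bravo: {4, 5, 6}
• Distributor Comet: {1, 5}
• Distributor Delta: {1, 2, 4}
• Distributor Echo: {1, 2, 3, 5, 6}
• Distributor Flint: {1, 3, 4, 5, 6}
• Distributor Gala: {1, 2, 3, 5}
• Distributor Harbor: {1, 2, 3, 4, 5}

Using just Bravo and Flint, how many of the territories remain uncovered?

Union of Bravo, Flint = {1, 3, 4, 5, 6}.
Not covered: 2 — 1 territory.

1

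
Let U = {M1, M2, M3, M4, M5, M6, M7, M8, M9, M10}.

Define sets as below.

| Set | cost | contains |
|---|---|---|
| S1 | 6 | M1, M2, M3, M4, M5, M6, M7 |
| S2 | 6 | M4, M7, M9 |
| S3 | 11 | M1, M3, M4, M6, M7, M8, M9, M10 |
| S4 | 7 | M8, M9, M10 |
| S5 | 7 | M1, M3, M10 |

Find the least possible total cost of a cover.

S1, S4 together cover every element (S1 ∪ S4 = {M1, M2, M3, M4, M5, M6, M7, M8, M9, M10}); total cost 6 + 7 = 13.
No covering selection has total cost below 13.

13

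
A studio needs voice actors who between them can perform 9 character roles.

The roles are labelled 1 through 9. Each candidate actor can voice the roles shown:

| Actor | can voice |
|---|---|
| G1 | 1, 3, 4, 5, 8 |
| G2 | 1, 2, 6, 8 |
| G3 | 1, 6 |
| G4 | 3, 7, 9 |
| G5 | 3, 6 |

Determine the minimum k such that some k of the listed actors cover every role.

3

G1 and G2 and G4 together: G1 ∪ G2 ∪ G4 = {1, 2, 3, 4, 5, 6, 7, 8, 9} — every role is covered.
Only G2 contains 2, so G2 is forced; the remaining 5 roles need at least 2 more actors (each remaining actor adds at most 3) — so at least 3 actors are needed, and 3 is optimal.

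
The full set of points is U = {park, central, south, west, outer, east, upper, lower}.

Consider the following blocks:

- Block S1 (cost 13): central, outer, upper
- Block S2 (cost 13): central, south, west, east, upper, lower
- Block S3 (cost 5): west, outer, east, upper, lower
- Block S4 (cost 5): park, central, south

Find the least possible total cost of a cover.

10

S3, S4 together cover every point (S3 ∪ S4 = {park, central, south, west, outer, east, upper, lower}); total cost 5 + 5 = 10.
No covering selection has total cost below 10.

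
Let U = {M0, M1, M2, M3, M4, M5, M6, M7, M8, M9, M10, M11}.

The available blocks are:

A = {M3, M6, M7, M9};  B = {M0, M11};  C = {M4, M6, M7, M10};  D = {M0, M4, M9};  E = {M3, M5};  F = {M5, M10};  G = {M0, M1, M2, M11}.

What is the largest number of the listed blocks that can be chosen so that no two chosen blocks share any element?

C, E, G are pairwise disjoint (C={M4,M6,M7,M10}; E={M3,M5}; G={M0,M1,M2,M11}).
Every remaining block overlaps one of these, and no 4 of the listed blocks are pairwise disjoint, so 3 is the maximum.

3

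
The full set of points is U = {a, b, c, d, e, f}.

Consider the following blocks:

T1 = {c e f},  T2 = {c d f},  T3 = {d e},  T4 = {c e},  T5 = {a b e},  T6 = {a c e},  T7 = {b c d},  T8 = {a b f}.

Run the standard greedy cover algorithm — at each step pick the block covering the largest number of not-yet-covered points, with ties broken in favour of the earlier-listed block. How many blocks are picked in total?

3

Greedy: pick T1 (covers 3 new) → pick T5 (covers 2 new) → pick T2 (covers 1 new). Total picks: 3.
(The true minimum cover uses only 2 blocks, so greedy is not optimal here.)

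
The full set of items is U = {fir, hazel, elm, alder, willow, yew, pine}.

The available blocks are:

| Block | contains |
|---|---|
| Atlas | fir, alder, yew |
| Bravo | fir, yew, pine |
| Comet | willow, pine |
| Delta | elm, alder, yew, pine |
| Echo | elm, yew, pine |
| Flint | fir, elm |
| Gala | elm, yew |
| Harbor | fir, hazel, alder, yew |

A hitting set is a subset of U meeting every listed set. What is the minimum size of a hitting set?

The 3 items {fir, elm, willow} hit every block.
No choice of 2 items meets every block, so 3 is the minimum.

3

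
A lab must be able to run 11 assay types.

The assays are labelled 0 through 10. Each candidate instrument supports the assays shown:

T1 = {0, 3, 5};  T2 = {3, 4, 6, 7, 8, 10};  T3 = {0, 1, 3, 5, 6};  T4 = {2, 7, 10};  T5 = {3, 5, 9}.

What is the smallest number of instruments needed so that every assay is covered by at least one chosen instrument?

4

Take {T2, T3, T4, T5}. Their union is {0, 1, 2, 3, 4, 5, 6, 7, 8, 9, 10}, which is all 11 assays.
No 3 of the 5 instruments cover everything (all 10 combinations miss at least one assay), so 4 is optimal.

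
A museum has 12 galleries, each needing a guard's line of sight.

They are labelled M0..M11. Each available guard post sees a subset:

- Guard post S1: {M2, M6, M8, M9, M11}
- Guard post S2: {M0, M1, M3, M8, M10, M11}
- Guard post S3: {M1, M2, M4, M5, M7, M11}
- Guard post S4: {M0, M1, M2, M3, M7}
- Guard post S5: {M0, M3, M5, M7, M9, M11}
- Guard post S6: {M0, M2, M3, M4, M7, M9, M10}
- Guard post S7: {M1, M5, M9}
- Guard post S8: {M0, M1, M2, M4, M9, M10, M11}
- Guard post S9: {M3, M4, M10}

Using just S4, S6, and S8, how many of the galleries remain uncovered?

Union of S4, S6, S8 = {M0, M1, M2, M3, M4, M7, M9, M10, M11}.
Not covered: M5, M6, M8 — 3 galleries.

3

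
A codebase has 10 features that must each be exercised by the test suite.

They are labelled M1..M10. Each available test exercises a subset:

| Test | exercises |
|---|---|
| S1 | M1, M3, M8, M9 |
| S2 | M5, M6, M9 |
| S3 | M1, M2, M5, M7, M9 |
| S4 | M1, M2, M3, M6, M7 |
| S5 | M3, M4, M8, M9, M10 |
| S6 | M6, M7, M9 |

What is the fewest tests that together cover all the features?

S2 and S3 and S5 together: S2 ∪ S3 ∪ S5 = {M1, M2, M3, M4, M5, M6, M7, M8, M9, M10} — every feature is covered.
Only S5 contains M4, so S5 is forced; the remaining 5 features need at least 2 more tests (each remaining test adds at most 4) — so at least 3 tests are needed, and 3 is optimal.

3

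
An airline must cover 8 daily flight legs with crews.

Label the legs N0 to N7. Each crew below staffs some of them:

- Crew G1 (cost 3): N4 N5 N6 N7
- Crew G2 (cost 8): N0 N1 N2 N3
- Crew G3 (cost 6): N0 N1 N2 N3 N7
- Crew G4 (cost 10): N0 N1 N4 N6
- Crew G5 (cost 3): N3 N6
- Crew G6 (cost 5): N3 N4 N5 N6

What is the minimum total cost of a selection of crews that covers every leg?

9

G1, G3 together cover every leg (G1 ∪ G3 = {N0, N1, N2, N3, N4, N5, N6, N7}); total cost 3 + 6 = 9.
No covering selection has total cost below 9.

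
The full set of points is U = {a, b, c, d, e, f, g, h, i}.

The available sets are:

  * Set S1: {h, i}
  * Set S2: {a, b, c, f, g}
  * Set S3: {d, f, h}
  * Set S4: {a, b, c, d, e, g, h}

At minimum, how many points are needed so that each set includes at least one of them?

2

T = {b, h} meets every set (each contains at least one member of T), and |T| = 2.
The sets S1, S2 are pairwise disjoint, so any hitting set needs a separate point for each — at least 2. Hence 2 is optimal.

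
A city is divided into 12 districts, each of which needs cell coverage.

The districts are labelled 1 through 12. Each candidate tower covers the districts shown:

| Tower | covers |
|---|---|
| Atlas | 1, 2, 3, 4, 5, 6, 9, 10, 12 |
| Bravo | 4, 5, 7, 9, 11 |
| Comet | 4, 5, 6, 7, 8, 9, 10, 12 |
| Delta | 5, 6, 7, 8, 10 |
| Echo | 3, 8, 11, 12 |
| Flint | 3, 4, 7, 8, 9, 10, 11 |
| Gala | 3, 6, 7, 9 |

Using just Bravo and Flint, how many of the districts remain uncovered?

4

Union of Bravo, Flint = {3, 4, 5, 7, 8, 9, 10, 11}.
Not covered: 1, 2, 6, 12 — 4 districts.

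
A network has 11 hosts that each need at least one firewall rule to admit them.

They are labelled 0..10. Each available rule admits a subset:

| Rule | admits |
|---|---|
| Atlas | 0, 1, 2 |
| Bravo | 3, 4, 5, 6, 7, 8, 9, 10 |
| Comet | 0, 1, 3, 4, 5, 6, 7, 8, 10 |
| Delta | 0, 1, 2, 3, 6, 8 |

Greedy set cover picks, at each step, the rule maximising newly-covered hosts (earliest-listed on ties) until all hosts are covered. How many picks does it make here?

3

Greedy: pick Comet (covers 9 new) → pick Atlas (covers 1 new) → pick Bravo (covers 1 new). Total picks: 3.
(The true minimum cover uses only 2 rules, so greedy is not optimal here.)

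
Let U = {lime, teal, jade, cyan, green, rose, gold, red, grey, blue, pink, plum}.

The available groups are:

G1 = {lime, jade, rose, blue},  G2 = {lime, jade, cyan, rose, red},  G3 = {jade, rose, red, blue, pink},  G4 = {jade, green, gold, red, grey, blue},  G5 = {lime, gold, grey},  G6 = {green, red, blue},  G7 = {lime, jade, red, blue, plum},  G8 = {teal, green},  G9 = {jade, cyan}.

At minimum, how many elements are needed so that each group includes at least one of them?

H = {lime, jade, green} meets every group (each contains at least one member of H), and |H| = 3.
The groups G5, G8, G9 are pairwise disjoint, so any hitting set needs a separate element for each — at least 3. Hence 3 is optimal.

3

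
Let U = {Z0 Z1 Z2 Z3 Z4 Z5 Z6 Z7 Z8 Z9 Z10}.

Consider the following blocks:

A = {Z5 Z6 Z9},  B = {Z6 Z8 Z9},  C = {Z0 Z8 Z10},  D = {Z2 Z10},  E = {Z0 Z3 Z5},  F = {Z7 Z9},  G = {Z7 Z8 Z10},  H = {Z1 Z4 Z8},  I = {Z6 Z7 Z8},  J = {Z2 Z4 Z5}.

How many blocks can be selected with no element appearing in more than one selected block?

4

D, E, F, H are pairwise disjoint (D={Z2,Z10}; E={Z0,Z3,Z5}; F={Z7,Z9}; H={Z1,Z4,Z8}).
Every remaining block overlaps one of these, and no 5 of the listed blocks are pairwise disjoint, so 4 is the maximum.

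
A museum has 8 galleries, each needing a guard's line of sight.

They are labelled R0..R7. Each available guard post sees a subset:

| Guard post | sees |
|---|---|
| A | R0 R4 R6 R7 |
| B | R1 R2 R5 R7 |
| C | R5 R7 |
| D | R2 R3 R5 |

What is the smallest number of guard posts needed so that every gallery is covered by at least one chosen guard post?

3

A and B and D together: A ∪ B ∪ D = {R0, R1, R2, R3, R4, R5, R6, R7} — every gallery is covered.
Only A contains R0, so A is forced; the remaining 4 galleries need at least 2 more guard posts (each remaining guard post adds at most 3) — so at least 3 guard posts are needed, and 3 is optimal.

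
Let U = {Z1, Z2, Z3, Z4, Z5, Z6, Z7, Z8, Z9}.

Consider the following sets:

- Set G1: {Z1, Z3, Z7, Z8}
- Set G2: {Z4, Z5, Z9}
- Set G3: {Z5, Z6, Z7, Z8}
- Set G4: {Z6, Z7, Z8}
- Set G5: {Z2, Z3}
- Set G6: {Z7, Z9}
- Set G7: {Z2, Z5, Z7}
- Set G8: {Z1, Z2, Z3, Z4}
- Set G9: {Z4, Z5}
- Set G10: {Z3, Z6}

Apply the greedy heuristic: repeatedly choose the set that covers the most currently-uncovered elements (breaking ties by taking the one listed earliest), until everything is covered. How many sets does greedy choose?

4

Greedy: pick G1 (covers 4 new) → pick G2 (covers 3 new) → pick G3 (covers 1 new) → pick G5 (covers 1 new). Total picks: 4.
(The true minimum cover uses only 3 sets, so greedy is not optimal here.)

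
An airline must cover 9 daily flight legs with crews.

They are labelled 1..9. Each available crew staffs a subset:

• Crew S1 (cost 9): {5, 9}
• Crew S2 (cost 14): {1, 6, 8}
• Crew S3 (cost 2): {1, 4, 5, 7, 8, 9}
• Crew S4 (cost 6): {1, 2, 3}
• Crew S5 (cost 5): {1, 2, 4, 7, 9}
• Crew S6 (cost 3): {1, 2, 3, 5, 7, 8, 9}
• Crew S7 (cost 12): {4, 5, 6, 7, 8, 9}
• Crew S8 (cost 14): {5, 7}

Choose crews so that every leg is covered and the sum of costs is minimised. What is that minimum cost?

S6, S7 together cover every leg (S6 ∪ S7 = {1, 2, 3, 4, 5, 6, 7, 8, 9}); total cost 3 + 12 = 15.
The greedy pick S3, S6, S7 costs 17; no covering selection beats 15.

15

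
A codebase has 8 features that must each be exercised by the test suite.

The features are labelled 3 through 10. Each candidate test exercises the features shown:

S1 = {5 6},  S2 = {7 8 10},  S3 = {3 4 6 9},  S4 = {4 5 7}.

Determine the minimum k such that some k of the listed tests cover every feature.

3

S2 and S3 and S4 together: S2 ∪ S3 ∪ S4 = {3, 4, 5, 6, 7, 8, 9, 10} — every feature is covered.
Only S3 contains 3, so S3 is forced; the remaining 4 features need at least 2 more tests (each remaining test adds at most 3) — so at least 3 tests are needed, and 3 is optimal.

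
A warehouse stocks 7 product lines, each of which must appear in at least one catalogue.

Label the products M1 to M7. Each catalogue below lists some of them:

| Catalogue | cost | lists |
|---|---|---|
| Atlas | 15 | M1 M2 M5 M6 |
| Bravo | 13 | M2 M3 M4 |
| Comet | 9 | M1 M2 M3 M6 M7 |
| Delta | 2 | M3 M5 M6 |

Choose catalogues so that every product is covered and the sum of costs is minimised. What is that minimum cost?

Bravo, Comet, Delta together cover every product (Bravo ∪ Comet ∪ Delta = {M1, M2, M3, M4, M5, M6, M7}); total cost 13 + 9 + 2 = 24.
No covering selection has total cost below 24.

24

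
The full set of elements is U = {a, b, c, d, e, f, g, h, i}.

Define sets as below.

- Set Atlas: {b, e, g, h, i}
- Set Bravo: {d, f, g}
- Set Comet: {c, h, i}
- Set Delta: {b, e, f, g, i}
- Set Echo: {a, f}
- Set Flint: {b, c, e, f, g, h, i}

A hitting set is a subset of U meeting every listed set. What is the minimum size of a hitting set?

T = {f, i} meets every set (each contains at least one member of T), and |T| = 2.
The sets Bravo, Comet are pairwise disjoint, so any hitting set needs a separate element for each — at least 2. Hence 2 is optimal.

2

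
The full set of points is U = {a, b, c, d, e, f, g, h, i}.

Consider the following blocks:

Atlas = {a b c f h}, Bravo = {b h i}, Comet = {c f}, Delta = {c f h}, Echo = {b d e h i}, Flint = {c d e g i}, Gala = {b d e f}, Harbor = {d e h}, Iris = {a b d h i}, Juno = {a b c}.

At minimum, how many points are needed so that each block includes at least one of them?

3

The 3 points {b, c, e} hit every block.
No choice of 2 points meets every block, so 3 is the minimum.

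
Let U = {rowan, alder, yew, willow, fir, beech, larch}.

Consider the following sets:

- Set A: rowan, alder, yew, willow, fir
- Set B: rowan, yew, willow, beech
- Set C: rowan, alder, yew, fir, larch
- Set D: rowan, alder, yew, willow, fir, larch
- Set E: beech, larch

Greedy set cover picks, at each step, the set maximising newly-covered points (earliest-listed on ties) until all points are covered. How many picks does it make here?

Greedy: pick D (covers 6 new) → pick B (covers 1 new). Total picks: 2.

2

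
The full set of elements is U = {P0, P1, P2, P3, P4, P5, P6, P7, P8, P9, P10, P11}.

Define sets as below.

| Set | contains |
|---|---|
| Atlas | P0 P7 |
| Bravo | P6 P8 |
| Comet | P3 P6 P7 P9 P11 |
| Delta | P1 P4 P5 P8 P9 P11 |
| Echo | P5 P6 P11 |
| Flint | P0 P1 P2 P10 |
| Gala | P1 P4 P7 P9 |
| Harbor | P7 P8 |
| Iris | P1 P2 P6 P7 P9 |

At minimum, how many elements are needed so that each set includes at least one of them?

3

Take H = {P1, P6, P7}. Each listed set contains at least one of these, so H is a hitting set of size 3.
The sets Echo, Flint, Harbor are pairwise disjoint, so any hitting set needs a separate element for each — at least 3. Hence 3 is optimal.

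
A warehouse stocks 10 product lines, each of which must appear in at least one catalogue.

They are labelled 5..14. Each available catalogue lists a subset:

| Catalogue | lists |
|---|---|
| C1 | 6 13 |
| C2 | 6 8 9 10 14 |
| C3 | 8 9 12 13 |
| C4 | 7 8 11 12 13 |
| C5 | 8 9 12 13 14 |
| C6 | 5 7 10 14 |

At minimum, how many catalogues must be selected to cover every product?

3

C2 and C4 and C6 together: C2 ∪ C4 ∪ C6 = {5, 6, 7, 8, 9, 10, 11, 12, 13, 14} — every product is covered.
Only C6 contains 5, so C6 is forced; the remaining 6 products need at least 2 more catalogues (each remaining catalogue adds at most 4) — so at least 3 catalogues are needed, and 3 is optimal.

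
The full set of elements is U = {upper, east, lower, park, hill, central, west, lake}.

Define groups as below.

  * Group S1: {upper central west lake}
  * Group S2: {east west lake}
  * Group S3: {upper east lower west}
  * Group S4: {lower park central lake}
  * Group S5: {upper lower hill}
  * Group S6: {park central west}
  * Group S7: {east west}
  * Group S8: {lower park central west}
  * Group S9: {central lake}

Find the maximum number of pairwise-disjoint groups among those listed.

3

S5, S7, S9 are pairwise disjoint (S5={upper,lower,hill}; S7={east,west}; S9={central,lake}).
Every remaining group overlaps one of these, and no 4 of the listed groups are pairwise disjoint, so 3 is the maximum.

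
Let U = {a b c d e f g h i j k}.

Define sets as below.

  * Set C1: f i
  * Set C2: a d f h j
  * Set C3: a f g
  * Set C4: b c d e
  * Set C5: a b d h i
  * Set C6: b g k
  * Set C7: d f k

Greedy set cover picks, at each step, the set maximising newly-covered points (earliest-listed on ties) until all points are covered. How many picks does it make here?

Greedy: pick C2 (covers 5 new) → pick C4 (covers 3 new) → pick C6 (covers 2 new) → pick C1 (covers 1 new). Total picks: 4.

4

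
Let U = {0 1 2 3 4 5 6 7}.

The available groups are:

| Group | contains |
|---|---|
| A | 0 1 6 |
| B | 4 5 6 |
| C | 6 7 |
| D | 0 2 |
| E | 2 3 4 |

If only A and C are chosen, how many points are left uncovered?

Union of A, C = {0, 1, 6, 7}.
Not covered: 2, 3, 4, 5 — 4 points.

4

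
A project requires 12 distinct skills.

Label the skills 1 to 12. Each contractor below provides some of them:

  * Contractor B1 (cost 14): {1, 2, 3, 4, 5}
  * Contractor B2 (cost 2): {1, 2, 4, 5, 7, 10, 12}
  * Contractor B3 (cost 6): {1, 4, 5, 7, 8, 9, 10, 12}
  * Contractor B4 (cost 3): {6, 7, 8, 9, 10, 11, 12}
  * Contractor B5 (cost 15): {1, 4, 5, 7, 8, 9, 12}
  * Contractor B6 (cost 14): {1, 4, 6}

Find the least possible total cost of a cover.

B1, B4 together cover every skill (B1 ∪ B4 = {1, 2, 3, 4, 5, 6, 7, 8, 9, 10, 11, 12}); total cost 14 + 3 = 17.
The greedy pick B2, B4, B1 costs 19; no covering selection beats 17.

17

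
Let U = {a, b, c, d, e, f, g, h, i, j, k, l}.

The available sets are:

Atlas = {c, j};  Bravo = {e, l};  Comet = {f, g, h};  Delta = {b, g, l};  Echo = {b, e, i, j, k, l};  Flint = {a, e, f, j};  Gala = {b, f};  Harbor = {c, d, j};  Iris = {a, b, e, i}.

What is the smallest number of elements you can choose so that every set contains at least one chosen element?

4

Take T = {b, c, e, f}. Each listed set contains at least one of these, so T is a hitting set of size 4.
No choice of 3 elements meets every set, so 4 is the minimum.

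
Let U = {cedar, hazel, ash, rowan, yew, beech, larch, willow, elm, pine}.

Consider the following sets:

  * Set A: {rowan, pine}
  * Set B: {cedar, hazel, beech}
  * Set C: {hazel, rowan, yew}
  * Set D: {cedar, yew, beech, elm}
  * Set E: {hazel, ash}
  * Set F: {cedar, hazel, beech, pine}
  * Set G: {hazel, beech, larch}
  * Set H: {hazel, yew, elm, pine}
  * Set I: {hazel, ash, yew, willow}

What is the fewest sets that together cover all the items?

A, D, G, and I cover everything between them: the union {cedar, hazel, ash, rowan, yew, beech, larch, willow, elm, pine} is all of U.
Only G contains larch, so G is forced; the remaining 7 items need at least 3 more sets (each remaining set adds at most 3) — so at least 4 sets are needed, and 4 is optimal.

4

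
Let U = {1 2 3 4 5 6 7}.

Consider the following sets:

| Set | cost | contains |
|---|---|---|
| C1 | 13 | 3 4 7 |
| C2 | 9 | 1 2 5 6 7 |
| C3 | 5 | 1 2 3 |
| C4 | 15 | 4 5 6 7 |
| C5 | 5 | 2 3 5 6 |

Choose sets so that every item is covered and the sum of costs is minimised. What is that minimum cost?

20

C3, C4 together cover every item (C3 ∪ C4 = {1, 2, 3, 4, 5, 6, 7}); total cost 5 + 15 = 20.
The greedy pick C5, C2, C1 costs 27; no covering selection beats 20.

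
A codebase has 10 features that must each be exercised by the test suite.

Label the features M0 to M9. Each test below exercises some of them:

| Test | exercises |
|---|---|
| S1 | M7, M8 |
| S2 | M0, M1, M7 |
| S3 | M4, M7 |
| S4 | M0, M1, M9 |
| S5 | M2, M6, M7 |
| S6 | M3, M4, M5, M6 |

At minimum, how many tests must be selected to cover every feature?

4

Take {S1, S4, S5, S6}. Their union is {M0, M1, M2, M3, M4, M5, M6, M7, M8, M9}, which is all 10 features.
Only S5 contains M2, so S5 is forced; the remaining 7 features need at least 3 more tests (each remaining test adds at most 3) — so at least 4 tests are needed, and 4 is optimal.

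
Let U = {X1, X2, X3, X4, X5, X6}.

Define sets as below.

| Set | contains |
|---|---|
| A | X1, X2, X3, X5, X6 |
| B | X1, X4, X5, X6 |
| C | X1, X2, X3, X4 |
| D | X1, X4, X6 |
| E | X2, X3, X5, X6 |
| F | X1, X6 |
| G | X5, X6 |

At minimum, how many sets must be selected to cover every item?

2

C and G together: C ∪ G = {X1, X2, X3, X4, X5, X6} — every item is covered.
No single set has all 6 items (the largest, A, has 5), so 2 is optimal.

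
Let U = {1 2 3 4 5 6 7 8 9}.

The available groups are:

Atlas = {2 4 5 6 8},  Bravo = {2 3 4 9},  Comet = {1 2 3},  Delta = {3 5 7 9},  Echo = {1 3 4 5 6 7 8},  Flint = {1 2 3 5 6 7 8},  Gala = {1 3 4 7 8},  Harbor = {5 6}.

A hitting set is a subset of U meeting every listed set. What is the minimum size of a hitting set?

2

Take H = {3, 6}. Each listed group contains at least one of these, so H is a hitting set of size 2.
The groups Comet, Harbor are pairwise disjoint, so any hitting set needs a separate element for each — at least 2. Hence 2 is optimal.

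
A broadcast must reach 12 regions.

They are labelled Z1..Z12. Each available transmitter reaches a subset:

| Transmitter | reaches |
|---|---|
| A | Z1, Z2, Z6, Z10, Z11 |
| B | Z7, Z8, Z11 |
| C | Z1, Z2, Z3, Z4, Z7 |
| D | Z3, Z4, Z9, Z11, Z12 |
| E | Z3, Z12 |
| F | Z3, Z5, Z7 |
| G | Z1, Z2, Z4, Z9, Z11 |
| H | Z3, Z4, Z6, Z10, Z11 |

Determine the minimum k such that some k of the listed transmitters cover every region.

4

Take {A, B, D, F}. Their union is {Z1, Z2, Z3, Z4, Z5, Z6, Z7, Z8, Z9, Z10, Z11, Z12}, which is all 12 regions.
Only B contains Z8, so B is forced; the remaining 9 regions need at least 3 more transmitters (each remaining transmitter adds at most 4) — so at least 4 transmitters are needed, and 4 is optimal.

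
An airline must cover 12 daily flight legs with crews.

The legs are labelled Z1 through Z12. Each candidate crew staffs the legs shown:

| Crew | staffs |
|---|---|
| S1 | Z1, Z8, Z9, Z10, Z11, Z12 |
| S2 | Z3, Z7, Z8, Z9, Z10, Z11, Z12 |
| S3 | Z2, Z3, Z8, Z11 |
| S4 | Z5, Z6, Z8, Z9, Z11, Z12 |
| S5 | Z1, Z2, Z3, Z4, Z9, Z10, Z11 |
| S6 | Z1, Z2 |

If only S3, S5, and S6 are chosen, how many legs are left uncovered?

Union of S3, S5, S6 = {Z1, Z2, Z3, Z4, Z8, Z9, Z10, Z11}.
Not covered: Z5, Z6, Z7, Z12 — 4 legs.

4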